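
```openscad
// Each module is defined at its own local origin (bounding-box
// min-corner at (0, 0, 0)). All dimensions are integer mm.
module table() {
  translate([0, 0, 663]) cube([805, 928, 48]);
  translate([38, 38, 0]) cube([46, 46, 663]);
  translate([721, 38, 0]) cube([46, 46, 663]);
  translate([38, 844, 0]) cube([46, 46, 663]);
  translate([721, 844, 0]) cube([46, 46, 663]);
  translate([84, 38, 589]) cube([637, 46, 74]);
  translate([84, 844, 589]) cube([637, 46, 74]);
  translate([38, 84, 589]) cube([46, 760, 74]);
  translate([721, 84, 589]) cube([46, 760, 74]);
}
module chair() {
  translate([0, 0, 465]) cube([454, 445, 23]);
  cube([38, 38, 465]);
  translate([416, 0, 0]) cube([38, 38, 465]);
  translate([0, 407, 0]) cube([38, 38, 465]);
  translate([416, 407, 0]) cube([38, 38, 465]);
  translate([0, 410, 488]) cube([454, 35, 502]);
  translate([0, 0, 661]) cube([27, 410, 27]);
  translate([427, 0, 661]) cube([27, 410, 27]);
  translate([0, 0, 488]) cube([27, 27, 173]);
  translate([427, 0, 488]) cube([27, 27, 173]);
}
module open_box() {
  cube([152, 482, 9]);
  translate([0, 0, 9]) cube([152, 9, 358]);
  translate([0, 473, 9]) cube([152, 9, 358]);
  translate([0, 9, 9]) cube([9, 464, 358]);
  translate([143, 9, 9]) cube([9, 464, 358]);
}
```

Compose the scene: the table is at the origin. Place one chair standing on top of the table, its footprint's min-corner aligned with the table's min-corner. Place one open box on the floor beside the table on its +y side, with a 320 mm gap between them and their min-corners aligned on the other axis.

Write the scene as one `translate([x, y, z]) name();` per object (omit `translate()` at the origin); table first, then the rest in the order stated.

table();
translate([0, 0, 711]) chair();
translate([0, 1248, 0]) open_box();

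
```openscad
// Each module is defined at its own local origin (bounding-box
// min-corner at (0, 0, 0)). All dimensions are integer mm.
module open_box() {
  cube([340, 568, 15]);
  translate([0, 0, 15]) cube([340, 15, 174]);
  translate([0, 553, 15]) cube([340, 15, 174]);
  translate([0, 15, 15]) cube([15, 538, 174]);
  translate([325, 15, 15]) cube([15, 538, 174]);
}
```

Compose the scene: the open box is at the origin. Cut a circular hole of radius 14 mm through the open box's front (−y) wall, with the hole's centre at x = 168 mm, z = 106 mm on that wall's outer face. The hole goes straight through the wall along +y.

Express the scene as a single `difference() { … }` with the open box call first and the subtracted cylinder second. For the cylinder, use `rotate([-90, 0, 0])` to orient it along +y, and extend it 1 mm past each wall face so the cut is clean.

difference() {
  open_box();
  translate([168, -1, 106]) rotate([-90, 0, 0]) cylinder(h = 17, r = 14);
}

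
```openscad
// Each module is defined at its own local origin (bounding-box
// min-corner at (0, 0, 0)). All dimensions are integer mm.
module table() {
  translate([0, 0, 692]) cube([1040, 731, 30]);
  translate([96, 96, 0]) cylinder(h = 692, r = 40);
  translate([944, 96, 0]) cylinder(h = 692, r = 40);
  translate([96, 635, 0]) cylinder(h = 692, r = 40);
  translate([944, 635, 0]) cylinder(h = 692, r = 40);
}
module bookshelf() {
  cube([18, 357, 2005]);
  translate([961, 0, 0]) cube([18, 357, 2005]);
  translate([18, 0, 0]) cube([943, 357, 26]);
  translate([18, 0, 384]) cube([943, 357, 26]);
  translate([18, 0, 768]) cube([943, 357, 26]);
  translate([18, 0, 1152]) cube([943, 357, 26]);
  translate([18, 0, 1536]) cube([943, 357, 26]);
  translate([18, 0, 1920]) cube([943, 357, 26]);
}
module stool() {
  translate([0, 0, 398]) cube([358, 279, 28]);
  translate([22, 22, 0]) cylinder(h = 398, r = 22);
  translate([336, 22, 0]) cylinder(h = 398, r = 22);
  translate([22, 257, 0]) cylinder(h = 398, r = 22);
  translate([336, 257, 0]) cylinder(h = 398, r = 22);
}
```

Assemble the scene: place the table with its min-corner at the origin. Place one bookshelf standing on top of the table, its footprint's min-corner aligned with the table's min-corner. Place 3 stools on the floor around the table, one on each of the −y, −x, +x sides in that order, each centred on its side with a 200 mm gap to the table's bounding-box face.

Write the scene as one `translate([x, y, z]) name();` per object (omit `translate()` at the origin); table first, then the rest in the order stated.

table();
translate([0, 0, 722]) bookshelf();
translate([341, -479, 0]) stool();
translate([-558, 226, 0]) stool();
translate([1240, 226, 0]) stool();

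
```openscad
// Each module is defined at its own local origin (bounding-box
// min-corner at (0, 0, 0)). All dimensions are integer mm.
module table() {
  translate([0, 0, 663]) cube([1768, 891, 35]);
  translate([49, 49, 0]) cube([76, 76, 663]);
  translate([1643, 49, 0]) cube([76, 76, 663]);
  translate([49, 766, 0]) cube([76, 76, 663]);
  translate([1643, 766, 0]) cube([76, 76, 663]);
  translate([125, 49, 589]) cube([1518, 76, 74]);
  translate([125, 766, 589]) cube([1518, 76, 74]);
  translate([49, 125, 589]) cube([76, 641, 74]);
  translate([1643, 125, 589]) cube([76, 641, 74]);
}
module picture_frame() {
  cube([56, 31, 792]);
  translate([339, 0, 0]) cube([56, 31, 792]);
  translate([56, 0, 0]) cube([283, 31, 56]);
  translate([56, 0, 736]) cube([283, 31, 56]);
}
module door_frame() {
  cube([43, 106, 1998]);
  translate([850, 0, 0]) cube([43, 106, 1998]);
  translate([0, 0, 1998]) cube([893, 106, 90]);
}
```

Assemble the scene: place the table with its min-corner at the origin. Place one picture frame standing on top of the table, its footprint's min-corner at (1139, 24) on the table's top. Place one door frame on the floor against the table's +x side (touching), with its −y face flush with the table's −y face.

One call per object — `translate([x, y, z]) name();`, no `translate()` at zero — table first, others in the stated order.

table();
translate([1139, 24, 698]) picture_frame();
translate([1768, 0, 0]) door_frame();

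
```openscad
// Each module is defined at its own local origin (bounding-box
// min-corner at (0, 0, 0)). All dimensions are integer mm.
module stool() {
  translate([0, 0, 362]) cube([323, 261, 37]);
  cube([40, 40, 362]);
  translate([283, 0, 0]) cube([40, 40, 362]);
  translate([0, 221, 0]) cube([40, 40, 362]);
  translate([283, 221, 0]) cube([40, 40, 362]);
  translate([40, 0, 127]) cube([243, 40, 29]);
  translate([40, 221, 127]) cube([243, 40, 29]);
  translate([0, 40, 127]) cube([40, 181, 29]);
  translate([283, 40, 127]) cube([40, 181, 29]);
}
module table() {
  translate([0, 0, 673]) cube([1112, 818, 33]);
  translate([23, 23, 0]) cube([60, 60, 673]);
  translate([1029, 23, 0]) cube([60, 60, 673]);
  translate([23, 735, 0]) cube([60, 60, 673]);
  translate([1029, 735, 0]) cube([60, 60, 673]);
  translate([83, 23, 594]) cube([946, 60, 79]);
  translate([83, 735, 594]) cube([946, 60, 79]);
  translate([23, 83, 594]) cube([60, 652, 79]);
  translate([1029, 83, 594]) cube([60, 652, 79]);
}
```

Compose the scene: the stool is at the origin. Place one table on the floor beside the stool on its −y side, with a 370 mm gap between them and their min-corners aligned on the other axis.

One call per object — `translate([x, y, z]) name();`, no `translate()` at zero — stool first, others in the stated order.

stool();
translate([0, -1188, 0]) table();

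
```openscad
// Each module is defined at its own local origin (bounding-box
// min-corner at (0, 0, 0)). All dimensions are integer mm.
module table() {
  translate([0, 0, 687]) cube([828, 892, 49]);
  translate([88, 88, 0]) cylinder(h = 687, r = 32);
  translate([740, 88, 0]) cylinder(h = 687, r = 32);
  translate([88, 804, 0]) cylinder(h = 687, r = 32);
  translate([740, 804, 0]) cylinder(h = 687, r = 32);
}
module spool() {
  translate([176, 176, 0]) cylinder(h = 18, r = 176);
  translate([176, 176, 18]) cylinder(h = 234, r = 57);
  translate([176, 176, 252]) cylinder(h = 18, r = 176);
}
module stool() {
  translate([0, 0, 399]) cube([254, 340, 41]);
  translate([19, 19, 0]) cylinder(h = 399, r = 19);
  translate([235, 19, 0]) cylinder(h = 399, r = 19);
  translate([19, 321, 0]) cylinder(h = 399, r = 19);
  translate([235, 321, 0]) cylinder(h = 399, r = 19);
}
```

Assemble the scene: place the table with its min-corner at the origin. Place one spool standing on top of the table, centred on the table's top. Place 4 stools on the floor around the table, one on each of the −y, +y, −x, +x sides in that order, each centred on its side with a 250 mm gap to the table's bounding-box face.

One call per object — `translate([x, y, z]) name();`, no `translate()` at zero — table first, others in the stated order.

table();
translate([238, 270, 736]) spool();
translate([287, -590, 0]) stool();
translate([287, 1142, 0]) stool();
translate([-504, 276, 0]) stool();
translate([1078, 276, 0]) stool();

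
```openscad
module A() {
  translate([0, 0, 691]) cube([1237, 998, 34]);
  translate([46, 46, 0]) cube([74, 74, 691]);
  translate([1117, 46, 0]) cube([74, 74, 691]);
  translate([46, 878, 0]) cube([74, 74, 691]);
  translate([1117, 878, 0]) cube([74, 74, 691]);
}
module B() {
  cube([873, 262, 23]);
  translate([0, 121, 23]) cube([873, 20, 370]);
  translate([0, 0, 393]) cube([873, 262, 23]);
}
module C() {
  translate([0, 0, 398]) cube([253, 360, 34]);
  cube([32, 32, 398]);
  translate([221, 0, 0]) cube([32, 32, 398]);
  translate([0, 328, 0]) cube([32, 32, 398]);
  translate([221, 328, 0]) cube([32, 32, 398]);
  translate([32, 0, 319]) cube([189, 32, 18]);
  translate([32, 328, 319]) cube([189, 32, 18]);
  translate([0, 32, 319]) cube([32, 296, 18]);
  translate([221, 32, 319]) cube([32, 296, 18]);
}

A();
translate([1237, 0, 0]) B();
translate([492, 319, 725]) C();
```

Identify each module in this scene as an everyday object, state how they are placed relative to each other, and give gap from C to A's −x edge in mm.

The stool's min-x is at 492; the table's min-x is 0; gap = 492 mm.

A is a table. B is an I-beam. C is a stool. The I-beam is against the table's +x side, with their −y faces flush. The stool is on top of the table, centred. The gap from the stool to the table's −x edge is 492 mm.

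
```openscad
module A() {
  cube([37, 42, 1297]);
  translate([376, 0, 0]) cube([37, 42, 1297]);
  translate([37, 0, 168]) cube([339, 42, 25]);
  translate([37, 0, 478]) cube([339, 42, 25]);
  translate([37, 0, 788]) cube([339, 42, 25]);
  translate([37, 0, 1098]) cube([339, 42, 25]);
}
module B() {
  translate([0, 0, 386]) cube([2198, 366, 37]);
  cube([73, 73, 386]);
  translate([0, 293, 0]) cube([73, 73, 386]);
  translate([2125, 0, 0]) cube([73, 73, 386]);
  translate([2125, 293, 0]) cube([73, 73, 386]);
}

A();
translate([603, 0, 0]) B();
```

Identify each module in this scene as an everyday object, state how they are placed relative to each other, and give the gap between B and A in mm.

A is a ladder. B is a bench. The bench is on the floor beside the ladder on its +x side. The gap between the bench and the ladder is 190 mm.

The bench's nearest face is 190 mm from the ladder's +x face.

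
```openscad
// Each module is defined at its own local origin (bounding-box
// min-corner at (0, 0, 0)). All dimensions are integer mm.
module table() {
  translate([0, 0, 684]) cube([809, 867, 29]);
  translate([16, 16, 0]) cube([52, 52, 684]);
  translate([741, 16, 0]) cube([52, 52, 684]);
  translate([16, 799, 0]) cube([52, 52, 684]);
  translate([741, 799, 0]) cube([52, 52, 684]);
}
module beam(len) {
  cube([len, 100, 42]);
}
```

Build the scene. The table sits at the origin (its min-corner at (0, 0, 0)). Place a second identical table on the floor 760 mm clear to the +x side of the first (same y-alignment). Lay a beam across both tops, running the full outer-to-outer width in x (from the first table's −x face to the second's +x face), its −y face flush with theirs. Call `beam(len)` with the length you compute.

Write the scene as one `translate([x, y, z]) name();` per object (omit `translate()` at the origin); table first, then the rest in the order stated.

table();
translate([1569, 0, 0]) table();
translate([0, 0, 713]) beam(2378);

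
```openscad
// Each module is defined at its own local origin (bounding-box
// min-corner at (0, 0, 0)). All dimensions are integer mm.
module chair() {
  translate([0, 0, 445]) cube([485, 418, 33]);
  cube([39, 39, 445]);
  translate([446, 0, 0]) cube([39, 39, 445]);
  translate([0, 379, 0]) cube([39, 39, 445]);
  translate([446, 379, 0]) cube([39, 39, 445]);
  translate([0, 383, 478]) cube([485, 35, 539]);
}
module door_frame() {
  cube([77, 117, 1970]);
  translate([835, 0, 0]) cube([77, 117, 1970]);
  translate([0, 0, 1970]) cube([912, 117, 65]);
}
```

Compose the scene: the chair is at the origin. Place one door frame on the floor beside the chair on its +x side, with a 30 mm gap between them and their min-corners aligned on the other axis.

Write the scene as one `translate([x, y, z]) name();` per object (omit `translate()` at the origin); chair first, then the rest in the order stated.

chair();
translate([515, 0, 0]) door_frame();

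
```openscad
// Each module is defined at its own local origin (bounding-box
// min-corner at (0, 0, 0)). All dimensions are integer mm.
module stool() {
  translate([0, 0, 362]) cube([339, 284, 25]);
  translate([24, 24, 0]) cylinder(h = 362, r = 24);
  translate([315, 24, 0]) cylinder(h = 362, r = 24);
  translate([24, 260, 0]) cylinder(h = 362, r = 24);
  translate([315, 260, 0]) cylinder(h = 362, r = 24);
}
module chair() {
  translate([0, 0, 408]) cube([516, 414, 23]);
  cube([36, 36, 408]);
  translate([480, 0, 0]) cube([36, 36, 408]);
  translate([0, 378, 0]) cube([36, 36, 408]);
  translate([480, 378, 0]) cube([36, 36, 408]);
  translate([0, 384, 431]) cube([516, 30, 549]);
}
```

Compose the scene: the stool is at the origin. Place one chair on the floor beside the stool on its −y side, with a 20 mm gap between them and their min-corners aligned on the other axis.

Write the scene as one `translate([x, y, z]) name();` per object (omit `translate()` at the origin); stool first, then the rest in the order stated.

stool();
translate([0, -434, 0]) chair();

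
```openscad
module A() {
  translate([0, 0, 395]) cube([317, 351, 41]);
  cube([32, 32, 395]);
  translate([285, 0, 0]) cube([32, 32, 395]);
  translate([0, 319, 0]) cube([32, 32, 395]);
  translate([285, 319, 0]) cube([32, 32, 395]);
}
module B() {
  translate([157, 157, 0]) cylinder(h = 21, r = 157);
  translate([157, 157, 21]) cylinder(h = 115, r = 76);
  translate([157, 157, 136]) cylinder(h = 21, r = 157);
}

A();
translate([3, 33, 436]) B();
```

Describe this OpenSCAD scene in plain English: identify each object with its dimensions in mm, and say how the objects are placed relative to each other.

A is a four-legged stool. The seat is a 317×351×41 mm slab whose top surface is at z = 436 mm; four square legs, each 32×32 mm in cross-section, run from the floor (z = 0) to the underside of the seat, each flush with a corner of the seat.

B is a spool: two coaxial disc flanges of radius 157 mm and thickness 21 mm, joined by a core cylinder of radius 76 mm and height 115 mm. The lower flange rests on z = 0 and the three cylinders share a vertical axis.

The spool is on top of the stool.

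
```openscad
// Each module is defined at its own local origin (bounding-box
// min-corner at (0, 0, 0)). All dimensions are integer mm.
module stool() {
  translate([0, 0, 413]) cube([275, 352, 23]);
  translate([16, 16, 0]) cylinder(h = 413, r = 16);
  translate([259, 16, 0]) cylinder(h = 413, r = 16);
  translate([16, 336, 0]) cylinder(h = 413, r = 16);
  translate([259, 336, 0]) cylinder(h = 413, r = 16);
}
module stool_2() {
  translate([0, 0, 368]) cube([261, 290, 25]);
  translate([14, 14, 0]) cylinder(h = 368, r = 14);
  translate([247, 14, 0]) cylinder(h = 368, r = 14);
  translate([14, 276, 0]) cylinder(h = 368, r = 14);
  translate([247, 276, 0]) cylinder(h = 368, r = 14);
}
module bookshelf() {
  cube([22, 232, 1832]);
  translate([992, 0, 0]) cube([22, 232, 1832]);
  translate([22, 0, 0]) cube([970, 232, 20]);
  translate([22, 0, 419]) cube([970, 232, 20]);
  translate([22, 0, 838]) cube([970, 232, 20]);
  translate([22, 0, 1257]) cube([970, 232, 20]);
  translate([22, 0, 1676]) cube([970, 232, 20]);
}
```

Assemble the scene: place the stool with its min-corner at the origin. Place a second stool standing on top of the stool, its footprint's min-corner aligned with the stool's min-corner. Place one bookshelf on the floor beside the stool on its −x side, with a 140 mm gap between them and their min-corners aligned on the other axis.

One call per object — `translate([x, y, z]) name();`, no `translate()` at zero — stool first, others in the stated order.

stool();
translate([0, 0, 436]) stool_2();
translate([-1154, 0, 0]) bookshelf();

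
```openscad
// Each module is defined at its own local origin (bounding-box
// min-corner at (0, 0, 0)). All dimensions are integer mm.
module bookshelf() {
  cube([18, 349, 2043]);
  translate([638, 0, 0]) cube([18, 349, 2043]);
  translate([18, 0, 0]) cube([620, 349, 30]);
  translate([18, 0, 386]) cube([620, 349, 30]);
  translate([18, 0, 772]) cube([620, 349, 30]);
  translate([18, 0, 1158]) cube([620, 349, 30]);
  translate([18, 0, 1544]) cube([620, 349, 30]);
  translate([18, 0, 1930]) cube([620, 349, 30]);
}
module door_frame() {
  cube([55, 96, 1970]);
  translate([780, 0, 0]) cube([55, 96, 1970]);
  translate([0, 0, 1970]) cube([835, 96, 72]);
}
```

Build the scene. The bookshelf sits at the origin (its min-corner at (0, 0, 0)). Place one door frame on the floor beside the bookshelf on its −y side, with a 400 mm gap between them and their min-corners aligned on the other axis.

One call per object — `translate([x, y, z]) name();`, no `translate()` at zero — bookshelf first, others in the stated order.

bookshelf();
translate([0, -496, 0]) door_frame();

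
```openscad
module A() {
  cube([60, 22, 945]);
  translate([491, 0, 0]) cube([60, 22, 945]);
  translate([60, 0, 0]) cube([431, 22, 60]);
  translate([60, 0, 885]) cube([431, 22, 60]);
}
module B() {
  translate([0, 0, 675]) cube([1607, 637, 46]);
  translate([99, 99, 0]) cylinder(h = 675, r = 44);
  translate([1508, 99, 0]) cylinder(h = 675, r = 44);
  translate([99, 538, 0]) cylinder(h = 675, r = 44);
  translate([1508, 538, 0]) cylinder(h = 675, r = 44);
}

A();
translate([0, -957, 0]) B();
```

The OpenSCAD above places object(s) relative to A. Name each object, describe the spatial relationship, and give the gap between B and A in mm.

The table's nearest face is 320 mm from the picture frame's −y face.

A is a picture frame. B is a table. The table is on the floor beside the picture frame on its −y side. The gap between the table and the picture frame is 320 mm.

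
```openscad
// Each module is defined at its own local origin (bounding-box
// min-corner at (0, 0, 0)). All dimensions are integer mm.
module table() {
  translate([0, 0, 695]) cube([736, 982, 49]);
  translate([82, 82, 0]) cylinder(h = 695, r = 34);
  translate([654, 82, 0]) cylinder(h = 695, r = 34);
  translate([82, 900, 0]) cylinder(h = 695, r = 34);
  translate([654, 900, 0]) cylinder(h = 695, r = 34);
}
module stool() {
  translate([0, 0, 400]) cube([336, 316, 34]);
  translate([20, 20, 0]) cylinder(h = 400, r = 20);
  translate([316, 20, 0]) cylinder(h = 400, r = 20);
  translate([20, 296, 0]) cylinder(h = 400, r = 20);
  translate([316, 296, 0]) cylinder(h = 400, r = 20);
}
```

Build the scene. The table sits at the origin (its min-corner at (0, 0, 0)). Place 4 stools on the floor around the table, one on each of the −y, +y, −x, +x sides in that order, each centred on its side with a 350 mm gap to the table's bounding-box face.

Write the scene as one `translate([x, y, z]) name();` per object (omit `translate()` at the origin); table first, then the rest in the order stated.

table();
translate([200, -666, 0]) stool();
translate([200, 1332, 0]) stool();
translate([-686, 333, 0]) stool();
translate([1086, 333, 0]) stool();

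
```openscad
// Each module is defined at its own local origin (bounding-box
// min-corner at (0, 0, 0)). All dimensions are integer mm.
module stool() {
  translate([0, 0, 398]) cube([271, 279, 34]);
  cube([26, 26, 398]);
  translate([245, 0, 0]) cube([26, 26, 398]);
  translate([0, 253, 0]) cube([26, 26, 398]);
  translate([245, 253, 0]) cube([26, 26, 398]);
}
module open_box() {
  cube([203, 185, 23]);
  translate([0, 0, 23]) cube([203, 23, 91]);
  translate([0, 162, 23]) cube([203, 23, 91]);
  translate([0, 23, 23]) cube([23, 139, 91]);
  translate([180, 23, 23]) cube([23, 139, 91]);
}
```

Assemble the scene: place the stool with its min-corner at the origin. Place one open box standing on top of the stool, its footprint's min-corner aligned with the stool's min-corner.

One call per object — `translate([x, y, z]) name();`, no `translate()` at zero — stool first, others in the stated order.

stool();
translate([0, 0, 432]) open_box();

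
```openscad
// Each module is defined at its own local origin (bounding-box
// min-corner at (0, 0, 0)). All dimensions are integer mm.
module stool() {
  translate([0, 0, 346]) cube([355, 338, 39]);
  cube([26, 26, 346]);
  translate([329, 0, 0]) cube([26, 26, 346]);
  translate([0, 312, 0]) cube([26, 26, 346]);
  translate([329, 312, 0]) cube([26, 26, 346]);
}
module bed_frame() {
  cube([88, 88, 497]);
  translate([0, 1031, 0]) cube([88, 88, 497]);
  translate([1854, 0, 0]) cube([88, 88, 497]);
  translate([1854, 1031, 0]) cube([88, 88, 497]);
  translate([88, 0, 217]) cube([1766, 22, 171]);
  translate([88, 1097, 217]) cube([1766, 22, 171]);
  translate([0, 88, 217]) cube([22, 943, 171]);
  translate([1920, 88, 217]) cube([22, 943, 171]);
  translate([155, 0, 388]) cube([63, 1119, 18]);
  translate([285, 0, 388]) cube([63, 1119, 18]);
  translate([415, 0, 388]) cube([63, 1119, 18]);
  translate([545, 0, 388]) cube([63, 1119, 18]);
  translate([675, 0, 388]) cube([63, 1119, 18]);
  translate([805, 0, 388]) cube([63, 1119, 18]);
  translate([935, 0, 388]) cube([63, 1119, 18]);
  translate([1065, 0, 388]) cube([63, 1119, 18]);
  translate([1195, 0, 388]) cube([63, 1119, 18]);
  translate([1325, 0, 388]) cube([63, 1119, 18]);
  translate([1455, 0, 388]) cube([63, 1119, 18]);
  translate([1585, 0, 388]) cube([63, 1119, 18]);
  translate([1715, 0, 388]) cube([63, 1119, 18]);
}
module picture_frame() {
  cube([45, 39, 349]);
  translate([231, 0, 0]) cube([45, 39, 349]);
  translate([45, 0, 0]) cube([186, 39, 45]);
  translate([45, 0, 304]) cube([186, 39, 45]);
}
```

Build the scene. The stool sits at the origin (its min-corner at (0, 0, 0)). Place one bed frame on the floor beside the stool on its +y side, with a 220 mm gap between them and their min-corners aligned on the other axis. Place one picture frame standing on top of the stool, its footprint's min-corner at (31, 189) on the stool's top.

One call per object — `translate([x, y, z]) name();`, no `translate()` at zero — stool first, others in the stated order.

stool();
translate([0, 558, 0]) bed_frame();
translate([31, 189, 385]) picture_frame();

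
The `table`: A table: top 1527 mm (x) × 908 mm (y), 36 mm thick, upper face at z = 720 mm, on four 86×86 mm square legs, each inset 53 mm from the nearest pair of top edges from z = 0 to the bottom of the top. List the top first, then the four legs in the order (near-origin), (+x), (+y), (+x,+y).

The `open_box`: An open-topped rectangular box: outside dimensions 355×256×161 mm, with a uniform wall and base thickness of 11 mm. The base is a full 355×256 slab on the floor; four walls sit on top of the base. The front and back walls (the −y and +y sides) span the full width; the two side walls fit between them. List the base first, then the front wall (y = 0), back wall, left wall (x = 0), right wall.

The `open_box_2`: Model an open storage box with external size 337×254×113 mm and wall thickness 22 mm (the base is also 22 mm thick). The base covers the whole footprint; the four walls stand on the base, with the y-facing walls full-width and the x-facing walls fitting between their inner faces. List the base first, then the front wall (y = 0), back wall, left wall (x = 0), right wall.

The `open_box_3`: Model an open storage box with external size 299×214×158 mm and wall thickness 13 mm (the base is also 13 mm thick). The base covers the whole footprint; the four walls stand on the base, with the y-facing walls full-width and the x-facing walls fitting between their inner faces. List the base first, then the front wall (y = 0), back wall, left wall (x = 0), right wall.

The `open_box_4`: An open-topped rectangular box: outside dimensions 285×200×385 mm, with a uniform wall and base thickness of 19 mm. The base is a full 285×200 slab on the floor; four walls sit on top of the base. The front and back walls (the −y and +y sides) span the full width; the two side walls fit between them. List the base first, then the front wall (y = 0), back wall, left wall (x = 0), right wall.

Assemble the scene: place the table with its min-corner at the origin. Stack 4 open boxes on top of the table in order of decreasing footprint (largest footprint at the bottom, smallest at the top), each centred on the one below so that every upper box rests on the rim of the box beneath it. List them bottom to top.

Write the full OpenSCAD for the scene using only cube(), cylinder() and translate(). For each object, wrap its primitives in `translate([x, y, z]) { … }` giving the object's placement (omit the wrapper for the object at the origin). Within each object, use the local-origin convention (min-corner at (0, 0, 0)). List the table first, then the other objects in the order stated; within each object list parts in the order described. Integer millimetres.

translate([0, 0, 684]) cube([1527, 908, 36]);
translate([53, 53, 0]) cube([86, 86, 684]);
translate([1388, 53, 0]) cube([86, 86, 684]);
translate([53, 769, 0]) cube([86, 86, 684]);
translate([1388, 769, 0]) cube([86, 86, 684]);
translate([586, 326, 720]) {
  cube([355, 256, 11]);
  translate([0, 0, 11]) cube([355, 11, 150]);
  translate([0, 245, 11]) cube([355, 11, 150]);
  translate([0, 11, 11]) cube([11, 234, 150]);
  translate([344, 11, 11]) cube([11, 234, 150]);
}
translate([595, 327, 881]) {
  cube([337, 254, 22]);
  translate([0, 0, 22]) cube([337, 22, 91]);
  translate([0, 232, 22]) cube([337, 22, 91]);
  translate([0, 22, 22]) cube([22, 210, 91]);
  translate([315, 22, 22]) cube([22, 210, 91]);
}
translate([614, 347, 994]) {
  cube([299, 214, 13]);
  translate([0, 0, 13]) cube([299, 13, 145]);
  translate([0, 201, 13]) cube([299, 13, 145]);
  translate([0, 13, 13]) cube([13, 188, 145]);
  translate([286, 13, 13]) cube([13, 188, 145]);
}
translate([621, 354, 1152]) {
  cube([285, 200, 19]);
  translate([0, 0, 19]) cube([285, 19, 366]);
  translate([0, 181, 19]) cube([285, 19, 366]);
  translate([0, 19, 19]) cube([19, 162, 366]);
  translate([266, 19, 19]) cube([19, 162, 366]);
}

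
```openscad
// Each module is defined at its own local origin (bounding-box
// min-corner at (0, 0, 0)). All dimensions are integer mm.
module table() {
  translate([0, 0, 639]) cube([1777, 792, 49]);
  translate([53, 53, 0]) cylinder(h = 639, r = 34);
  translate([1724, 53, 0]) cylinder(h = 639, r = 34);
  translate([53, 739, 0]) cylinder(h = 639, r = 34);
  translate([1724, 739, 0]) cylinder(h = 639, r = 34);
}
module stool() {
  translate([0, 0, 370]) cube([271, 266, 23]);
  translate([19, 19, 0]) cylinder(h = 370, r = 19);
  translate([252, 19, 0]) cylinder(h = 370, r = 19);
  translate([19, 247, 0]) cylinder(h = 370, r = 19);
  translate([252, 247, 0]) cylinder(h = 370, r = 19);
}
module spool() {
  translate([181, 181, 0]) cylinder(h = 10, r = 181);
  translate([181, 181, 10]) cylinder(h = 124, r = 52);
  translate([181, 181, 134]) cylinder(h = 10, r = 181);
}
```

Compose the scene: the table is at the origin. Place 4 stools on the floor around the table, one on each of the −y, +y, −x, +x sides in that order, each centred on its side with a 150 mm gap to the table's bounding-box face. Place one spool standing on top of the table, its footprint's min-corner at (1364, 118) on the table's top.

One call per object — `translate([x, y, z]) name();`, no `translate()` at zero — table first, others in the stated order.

table();
translate([753, -416, 0]) stool();
translate([753, 942, 0]) stool();
translate([-421, 263, 0]) stool();
translate([1927, 263, 0]) stool();
translate([1364, 118, 688]) spool();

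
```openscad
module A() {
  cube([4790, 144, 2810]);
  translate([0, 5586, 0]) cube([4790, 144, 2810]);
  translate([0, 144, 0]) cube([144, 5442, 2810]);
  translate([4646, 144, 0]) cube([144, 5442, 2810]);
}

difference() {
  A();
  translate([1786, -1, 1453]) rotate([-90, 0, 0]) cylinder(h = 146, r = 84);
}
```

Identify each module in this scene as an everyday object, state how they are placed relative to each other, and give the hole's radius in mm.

A is a house frame. The house frame has a circular hole through its front wall. The hole's radius is 84 mm.

The subtracted cylinder has r = 84 mm.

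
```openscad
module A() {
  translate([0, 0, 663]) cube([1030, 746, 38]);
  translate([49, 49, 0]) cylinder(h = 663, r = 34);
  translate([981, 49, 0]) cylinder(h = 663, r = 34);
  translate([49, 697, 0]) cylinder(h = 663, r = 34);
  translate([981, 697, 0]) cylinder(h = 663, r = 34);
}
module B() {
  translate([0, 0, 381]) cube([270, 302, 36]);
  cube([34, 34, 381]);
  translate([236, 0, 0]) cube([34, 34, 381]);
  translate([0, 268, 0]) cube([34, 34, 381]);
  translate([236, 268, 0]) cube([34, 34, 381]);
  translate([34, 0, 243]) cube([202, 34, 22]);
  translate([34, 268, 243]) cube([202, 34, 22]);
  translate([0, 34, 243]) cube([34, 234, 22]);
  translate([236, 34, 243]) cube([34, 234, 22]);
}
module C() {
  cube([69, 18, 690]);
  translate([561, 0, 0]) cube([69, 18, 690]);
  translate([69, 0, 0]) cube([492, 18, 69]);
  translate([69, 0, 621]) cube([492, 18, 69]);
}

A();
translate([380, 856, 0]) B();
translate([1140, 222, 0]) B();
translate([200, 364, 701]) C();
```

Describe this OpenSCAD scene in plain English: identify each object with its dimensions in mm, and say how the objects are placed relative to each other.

A is a table: top 1030 mm (x) × 746 mm (y), 38 mm thick, upper face at z = 701 mm, on four round legs of 68 mm diameter, each leg's bounding box inset 15 mm from the nearest pair of top edges, running from z = 0 to the bottom of the top.

B is a simple wooden stool: a rectangular seat 270 mm (x) by 302 mm (y), 36 mm thick, top face at z = 417 mm, on four square legs, each 34×34 mm in cross-section. The legs rest on z = 0, each flush with a corner of the seat. Four stretchers, 34 mm wide and 22 mm tall, connect adjacent legs with their undersides at z = 243 mm, each running between the inner faces of the legs it joins and aligned with the legs' outer faces on the other axis.

C is a rectangular picture frame lying in the x–z plane (depth along y). The opening is 492 mm wide (x) by 552 mm tall (z), surrounded by a border 69 mm wide on all four sides. The frame is 18 mm deep and is made of two full-height vertical stiles with two horizontal rails fitted between them.

Two stools sit around the table at the +y, +x sides. The picture frame is on top of the table, centred.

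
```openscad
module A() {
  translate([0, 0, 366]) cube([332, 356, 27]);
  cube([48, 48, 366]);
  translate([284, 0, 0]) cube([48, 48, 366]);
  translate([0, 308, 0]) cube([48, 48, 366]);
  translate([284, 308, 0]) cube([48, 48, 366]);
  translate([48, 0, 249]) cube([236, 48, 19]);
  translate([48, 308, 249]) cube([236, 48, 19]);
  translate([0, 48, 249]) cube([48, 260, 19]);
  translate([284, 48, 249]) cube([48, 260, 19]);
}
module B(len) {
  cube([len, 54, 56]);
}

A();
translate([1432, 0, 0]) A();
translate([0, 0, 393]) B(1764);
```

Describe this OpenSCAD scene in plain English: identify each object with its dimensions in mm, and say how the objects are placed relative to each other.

A is a simple wooden stool: a rectangular seat 332 mm (x) by 356 mm (y), 27 mm thick, top face at z = 393 mm, on four square legs, each 48×48 mm in cross-section. The legs rest on z = 0, each flush with a corner of the seat. Four stretchers, 48 mm wide and 19 mm tall, connect adjacent legs with their undersides at z = 249 mm, each running between the inner faces of the legs it joins and aligned with the legs' outer faces on the other axis.

B is a rectangular beam 1764 mm long (x), 54 mm deep (y), 56 mm thick (z).

The beam spans the tops of two stools placed 1100 mm apart, resting at z = 393 mm.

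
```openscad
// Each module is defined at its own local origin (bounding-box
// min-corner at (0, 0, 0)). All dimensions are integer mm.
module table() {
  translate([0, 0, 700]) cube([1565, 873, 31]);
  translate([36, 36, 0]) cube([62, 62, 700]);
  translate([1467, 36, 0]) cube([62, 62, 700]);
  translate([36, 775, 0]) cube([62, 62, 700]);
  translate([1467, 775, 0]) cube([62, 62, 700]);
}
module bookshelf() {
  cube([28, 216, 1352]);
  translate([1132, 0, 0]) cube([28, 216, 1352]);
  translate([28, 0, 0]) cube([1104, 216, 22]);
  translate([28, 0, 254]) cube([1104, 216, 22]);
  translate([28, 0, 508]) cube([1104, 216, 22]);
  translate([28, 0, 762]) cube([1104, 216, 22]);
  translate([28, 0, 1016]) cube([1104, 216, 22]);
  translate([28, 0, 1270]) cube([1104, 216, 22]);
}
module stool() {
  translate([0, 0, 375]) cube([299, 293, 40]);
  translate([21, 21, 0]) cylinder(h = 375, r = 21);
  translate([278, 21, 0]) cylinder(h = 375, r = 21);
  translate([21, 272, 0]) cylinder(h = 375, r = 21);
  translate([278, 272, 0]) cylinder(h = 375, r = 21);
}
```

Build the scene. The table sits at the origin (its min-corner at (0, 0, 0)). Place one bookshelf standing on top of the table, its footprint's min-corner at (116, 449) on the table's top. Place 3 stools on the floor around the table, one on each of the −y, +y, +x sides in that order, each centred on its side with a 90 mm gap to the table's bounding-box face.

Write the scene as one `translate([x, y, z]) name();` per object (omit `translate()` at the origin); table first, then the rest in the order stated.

table();
translate([116, 449, 731]) bookshelf();
translate([633, -383, 0]) stool();
translate([633, 963, 0]) stool();
translate([1655, 290, 0]) stool();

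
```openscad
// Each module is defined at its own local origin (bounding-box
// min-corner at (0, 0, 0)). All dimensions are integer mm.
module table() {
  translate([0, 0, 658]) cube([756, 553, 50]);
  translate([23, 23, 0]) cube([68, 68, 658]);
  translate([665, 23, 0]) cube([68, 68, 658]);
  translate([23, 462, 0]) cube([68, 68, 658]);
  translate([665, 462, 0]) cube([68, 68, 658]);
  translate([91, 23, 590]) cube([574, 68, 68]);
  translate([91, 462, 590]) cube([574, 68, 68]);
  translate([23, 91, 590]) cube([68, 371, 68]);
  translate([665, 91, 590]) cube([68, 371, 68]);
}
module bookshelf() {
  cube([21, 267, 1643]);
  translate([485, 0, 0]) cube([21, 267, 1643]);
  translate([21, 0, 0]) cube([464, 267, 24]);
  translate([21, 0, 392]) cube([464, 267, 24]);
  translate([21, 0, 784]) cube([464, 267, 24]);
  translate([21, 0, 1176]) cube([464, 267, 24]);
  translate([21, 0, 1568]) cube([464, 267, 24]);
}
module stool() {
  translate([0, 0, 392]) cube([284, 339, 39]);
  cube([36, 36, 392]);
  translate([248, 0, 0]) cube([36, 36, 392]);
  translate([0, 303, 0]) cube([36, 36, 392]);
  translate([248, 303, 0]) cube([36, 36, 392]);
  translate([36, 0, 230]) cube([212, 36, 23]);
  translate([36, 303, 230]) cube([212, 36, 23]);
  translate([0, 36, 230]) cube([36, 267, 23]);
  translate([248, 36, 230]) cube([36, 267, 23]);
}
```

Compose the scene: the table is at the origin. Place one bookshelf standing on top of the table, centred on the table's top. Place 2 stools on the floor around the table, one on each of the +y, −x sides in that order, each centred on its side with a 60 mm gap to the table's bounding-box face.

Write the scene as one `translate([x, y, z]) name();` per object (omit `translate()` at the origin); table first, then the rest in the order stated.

table();
translate([125, 143, 708]) bookshelf();
translate([236, 613, 0]) stool();
translate([-344, 107, 0]) stool();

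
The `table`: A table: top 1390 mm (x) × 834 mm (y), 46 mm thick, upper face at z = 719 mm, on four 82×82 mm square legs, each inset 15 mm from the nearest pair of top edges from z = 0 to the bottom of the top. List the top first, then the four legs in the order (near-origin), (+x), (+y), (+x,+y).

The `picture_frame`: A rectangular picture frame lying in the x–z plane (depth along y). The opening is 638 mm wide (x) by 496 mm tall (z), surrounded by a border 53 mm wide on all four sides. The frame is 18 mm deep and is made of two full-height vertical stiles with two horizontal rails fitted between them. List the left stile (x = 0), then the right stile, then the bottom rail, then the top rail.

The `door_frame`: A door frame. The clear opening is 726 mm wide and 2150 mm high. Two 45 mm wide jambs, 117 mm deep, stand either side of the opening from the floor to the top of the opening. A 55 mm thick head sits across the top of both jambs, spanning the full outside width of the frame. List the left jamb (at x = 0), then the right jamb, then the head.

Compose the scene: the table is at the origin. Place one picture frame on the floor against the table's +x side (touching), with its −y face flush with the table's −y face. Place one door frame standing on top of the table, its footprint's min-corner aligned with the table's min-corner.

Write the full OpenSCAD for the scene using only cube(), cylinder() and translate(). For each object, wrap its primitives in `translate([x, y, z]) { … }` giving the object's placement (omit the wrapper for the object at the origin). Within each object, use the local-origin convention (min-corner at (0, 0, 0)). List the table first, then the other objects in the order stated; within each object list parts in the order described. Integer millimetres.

translate([0, 0, 673]) cube([1390, 834, 46]);
translate([15, 15, 0]) cube([82, 82, 673]);
translate([1293, 15, 0]) cube([82, 82, 673]);
translate([15, 737, 0]) cube([82, 82, 673]);
translate([1293, 737, 0]) cube([82, 82, 673]);
translate([1390, 0, 0]) {
  cube([53, 18, 602]);
  translate([691, 0, 0]) cube([53, 18, 602]);
  translate([53, 0, 0]) cube([638, 18, 53]);
  translate([53, 0, 549]) cube([638, 18, 53]);
}
translate([0, 0, 719]) {
  cube([45, 117, 2150]);
  translate([771, 0, 0]) cube([45, 117, 2150]);
  translate([0, 0, 2150]) cube([816, 117, 55]);
}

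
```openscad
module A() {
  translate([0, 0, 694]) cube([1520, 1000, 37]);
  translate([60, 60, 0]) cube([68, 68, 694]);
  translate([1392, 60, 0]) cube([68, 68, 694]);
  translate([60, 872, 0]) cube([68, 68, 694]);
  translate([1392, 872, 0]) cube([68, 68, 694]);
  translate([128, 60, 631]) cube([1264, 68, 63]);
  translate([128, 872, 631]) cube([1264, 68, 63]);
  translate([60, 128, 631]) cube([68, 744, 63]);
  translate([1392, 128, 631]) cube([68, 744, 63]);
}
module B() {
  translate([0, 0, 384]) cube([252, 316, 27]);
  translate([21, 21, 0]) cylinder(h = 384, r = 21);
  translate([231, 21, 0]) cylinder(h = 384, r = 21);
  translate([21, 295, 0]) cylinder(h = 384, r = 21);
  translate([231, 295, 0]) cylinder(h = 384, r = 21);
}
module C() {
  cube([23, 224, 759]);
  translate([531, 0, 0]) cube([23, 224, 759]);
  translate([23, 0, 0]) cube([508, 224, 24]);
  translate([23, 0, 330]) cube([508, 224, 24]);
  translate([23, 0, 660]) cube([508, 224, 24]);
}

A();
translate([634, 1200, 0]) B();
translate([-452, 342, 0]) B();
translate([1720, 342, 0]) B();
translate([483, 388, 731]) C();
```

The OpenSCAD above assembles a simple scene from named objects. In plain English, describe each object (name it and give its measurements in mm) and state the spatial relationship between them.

A is a table with a 1520×1000 mm rectangular top, 37 mm thick, top surface at z = 731 mm, supported by four 68×68 mm square legs, each inset 60 mm from the nearest pair of top edges, running from the floor. Four apron rails, 68 mm thick and 63 mm tall, run between adjacent legs with their top edges flush with the underside of the top and their outer faces flush with the legs' outer faces.

B is a simple wooden stool: a rectangular seat 252 mm (x) by 316 mm (y), 27 mm thick, top face at z = 411 mm, on four round legs, each 42 mm in diameter. The legs rest on z = 0, each leg's axis is inset half a diameter from the nearest pair of seat edges (so the leg's bounding box is flush with the corner).

C is an open bookshelf. Two side panels, each 23 mm thick, 224 mm deep and 759 mm tall, stand 554 mm apart (outside-to-outside). Between them sit 3 shelves, each 24 mm thick and 224 mm deep, spanning the full gap between the sides. The bottom shelf rests on the floor (its underside at z = 0) and the clear gap between one shelf's top and the next shelf's underside is 306 mm.

Three stools sit around the table at the +y, −x, +x sides. The bookshelf is on top of the table, centred.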